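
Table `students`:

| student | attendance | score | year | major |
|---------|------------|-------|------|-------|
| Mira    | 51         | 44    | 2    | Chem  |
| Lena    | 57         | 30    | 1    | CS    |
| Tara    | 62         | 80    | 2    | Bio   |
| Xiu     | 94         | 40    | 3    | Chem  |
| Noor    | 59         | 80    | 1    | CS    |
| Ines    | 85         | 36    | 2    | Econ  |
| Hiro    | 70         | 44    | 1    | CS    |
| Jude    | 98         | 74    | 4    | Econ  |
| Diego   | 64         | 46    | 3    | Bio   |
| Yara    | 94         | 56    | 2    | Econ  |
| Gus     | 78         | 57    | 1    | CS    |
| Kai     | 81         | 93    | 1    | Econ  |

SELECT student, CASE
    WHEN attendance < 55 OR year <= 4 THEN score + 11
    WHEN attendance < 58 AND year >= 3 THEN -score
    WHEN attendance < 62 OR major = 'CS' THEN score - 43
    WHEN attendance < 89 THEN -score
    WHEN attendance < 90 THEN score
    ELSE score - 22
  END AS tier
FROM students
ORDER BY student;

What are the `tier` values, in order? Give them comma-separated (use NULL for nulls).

57, 68, 55, 47, 85, 104, 41, 55, 91, 91, 51, 67

student=Diego: attendance < 55 OR year <= 4 → 57
student=Gus: attendance < 55 OR year <= 4 → 68
student=Hiro: attendance < 55 OR year <= 4 → 55
student=Ines: attendance < 55 OR year <= 4 → 47
student=Jude: attendance < 55 OR year <= 4 → 85
student=Kai: attendance < 55 OR year <= 4 → 104
student=Lena: attendance < 55 OR year <= 4 → 41
student=Mira: attendance < 55 OR year <= 4 → 55
student=Noor: attendance < 55 OR year <= 4 → 91
student=Tara: attendance < 55 OR year <= 4 → 91
student=Xiu: attendance < 55 OR year <= 4 → 51
student=Yara: attendance < 55 OR year <= 4 → 67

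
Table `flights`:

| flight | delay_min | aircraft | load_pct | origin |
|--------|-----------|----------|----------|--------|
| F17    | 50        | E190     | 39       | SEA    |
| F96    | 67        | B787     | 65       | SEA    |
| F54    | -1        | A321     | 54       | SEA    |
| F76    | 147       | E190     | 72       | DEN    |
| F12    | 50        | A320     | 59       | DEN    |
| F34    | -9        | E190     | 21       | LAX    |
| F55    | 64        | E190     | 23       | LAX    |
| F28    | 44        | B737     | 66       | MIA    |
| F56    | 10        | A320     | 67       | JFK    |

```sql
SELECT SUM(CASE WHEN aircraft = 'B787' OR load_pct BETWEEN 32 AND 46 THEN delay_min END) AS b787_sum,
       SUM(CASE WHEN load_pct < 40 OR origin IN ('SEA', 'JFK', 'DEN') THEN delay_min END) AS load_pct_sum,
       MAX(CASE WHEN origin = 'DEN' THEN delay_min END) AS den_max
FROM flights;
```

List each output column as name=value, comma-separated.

[b787_sum: aircraft = 'B787' OR load_pct BETWEEN 32 AND 46]
flight=F17: ✓ → 50
flight=F96: ✓ → 67
flight=F54: ✗
flight=F76: ✗
flight=F12: ✗
flight=F34: ✗
flight=F55: ✗
flight=F28: ✗
flight=F56: ✗
b787_sum = 50 + 67 = 117
—
[load_pct_sum: load_pct < 40 OR origin IN ('SEA', 'JFK', 'DEN')]
flight=F17: ✓ → 50
flight=F96: ✓ → 67
flight=F54: ✓ → -1
flight=F76: ✓ → 147
flight=F12: ✓ → 50
flight=F34: ✓ → -9
flight=F55: ✓ → 64
flight=F28: ✗
flight=F56: ✓ → 10
load_pct_sum = 50 + 67 + -1 + 147 + 50 + -9 + 64 + 10 = 378
—
[den_max: origin = 'DEN']
flight=F17: ✗
flight=F96: ✗
flight=F54: ✗
flight=F76: ✓ → 147
flight=F12: ✓ → 50
flight=F34: ✗
flight=F55: ✗
flight=F28: ✗
flight=F56: ✗
den_max = MAX(147, 50) = 147

b787_sum=117, load_pct_sum=378, den_max=147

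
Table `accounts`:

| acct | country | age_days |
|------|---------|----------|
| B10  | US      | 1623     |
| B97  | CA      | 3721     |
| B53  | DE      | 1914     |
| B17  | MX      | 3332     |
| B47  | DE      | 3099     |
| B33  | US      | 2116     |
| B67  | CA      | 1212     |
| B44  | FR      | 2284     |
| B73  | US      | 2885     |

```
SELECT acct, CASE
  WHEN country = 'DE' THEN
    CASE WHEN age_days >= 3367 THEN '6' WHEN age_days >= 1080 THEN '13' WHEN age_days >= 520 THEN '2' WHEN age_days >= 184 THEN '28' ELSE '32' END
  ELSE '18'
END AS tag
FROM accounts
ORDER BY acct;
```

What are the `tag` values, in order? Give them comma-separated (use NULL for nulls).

acct=B10: country='US' → outer ELSE → 18
acct=B17: country='MX' → outer ELSE → 18
acct=B33: country='US' → outer ELSE → 18
acct=B44: country='FR' → outer ELSE → 18
acct=B47: country='DE' → inner[age_days >= 1080] → 13
acct=B53: country='DE' → inner[age_days >= 1080] → 13
acct=B67: country='CA' → outer ELSE → 18
acct=B73: country='US' → outer ELSE → 18
acct=B97: country='CA' → outer ELSE → 18

18, 18, 18, 18, 13, 13, 18, 18, 18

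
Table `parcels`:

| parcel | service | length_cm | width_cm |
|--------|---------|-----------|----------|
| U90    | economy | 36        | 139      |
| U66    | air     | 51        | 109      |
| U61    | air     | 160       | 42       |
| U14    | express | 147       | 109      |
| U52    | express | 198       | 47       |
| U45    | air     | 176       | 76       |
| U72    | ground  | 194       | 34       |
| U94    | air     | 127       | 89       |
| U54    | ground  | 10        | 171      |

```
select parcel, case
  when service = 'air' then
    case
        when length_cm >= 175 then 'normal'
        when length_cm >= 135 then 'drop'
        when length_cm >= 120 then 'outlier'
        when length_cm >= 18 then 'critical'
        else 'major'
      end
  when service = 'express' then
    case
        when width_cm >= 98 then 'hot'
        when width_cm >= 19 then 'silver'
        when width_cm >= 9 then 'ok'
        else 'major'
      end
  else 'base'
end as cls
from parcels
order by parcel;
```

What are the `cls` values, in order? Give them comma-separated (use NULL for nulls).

parcel=U14: service='express' → inner[width_cm >= 98] → hot
parcel=U45: service='air' → inner[length_cm >= 175] → normal
parcel=U52: service='express' → inner[width_cm >= 19] → silver
parcel=U54: service='ground' → outer ELSE → base
parcel=U61: service='air' → inner[length_cm >= 135] → drop
parcel=U66: service='air' → inner[length_cm >= 18] → critical
parcel=U72: service='ground' → outer ELSE → base
parcel=U90: service='economy' → outer ELSE → base
parcel=U94: service='air' → inner[length_cm >= 120] → outlier

hot, normal, silver, base, drop, critical, base, base, outlier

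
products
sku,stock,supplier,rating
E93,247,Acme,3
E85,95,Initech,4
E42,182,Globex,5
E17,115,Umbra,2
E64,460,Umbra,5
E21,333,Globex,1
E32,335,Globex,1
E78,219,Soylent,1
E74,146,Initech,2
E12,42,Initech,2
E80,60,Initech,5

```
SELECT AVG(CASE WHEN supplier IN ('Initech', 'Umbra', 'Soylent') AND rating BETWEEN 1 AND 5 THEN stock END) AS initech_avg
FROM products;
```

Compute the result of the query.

sku=E93: ✗
sku=E85: ✓ → 95
sku=E42: ✗
sku=E17: ✓ → 115
sku=E64: ✓ → 460
sku=E21: ✗
sku=E32: ✗
sku=E78: ✓ → 219
sku=E74: ✓ → 146
sku=E12: ✓ → 42
sku=E80: ✓ → 60
initech_avg = (95 + 115 + 460 + 219 + 146 + 42 + 60) / 7 = 162.4285714286

162.4285714286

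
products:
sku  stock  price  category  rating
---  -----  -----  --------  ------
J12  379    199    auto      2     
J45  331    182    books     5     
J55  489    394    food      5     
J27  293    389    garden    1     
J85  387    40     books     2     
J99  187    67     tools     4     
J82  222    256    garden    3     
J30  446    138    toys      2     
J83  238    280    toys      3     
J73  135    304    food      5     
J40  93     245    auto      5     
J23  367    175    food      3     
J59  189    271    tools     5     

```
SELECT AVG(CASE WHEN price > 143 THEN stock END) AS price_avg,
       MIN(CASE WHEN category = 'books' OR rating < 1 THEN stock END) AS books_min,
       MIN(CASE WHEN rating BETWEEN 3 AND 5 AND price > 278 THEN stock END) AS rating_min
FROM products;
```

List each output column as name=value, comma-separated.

[price_avg: price > 143]
sku=J12: ✓ → 379
sku=J45: ✓ → 331
sku=J55: ✓ → 489
sku=J27: ✓ → 293
sku=J85: ✗
sku=J99: ✗
sku=J82: ✓ → 222
sku=J30: ✗
sku=J83: ✓ → 238
sku=J73: ✓ → 135
sku=J40: ✓ → 93
sku=J23: ✓ → 367
sku=J59: ✓ → 189
price_avg = (379 + 331 + 489 + 293 + 222 + 238 + 135 + 93 + 367 + 189) / 10 = 273.6
—
[books_min: category = 'books' OR rating < 1]
sku=J12: ✗
sku=J45: ✓ → 331
sku=J55: ✗
sku=J27: ✗
sku=J85: ✓ → 387
sku=J99: ✗
sku=J82: ✗
sku=J30: ✗
sku=J83: ✗
sku=J73: ✗
sku=J40: ✗
sku=J23: ✗
sku=J59: ✗
books_min = MIN(331, 387) = 331
—
[rating_min: rating BETWEEN 3 AND 5 AND price > 278]
sku=J12: ✗
sku=J45: ✗
sku=J55: ✓ → 489
sku=J27: ✗
sku=J85: ✗
sku=J99: ✗
sku=J82: ✗
sku=J30: ✗
sku=J83: ✓ → 238
sku=J73: ✓ → 135
sku=J40: ✗
sku=J23: ✗
sku=J59: ✗
rating_min = MIN(489, 238, 135) = 135

price_avg=273.6, books_min=331, rating_min=135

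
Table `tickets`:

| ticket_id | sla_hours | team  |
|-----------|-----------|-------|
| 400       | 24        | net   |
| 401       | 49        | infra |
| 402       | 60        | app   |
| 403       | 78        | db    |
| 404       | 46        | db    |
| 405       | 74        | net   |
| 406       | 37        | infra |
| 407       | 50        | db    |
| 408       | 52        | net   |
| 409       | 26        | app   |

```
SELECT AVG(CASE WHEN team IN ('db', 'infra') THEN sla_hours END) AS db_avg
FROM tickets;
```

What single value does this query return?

52

ticket_id=400: ✗
ticket_id=401: ✓ → 49
ticket_id=402: ✗
ticket_id=403: ✓ → 78
ticket_id=404: ✓ → 46
ticket_id=405: ✗
ticket_id=406: ✓ → 37
ticket_id=407: ✓ → 50
ticket_id=408: ✗
ticket_id=409: ✗
db_avg = (49 + 78 + 46 + 37 + 50) / 5 = 52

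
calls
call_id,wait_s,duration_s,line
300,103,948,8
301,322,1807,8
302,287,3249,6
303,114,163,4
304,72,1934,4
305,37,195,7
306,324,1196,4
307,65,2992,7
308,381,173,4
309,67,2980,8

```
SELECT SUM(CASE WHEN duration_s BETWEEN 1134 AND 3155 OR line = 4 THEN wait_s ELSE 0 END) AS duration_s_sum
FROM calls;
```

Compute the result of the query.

1345

call_id=300: ✗
call_id=301: ✓ → 322
call_id=302: ✗
call_id=303: ✓ → 114
call_id=304: ✓ → 72
call_id=305: ✗
call_id=306: ✓ → 324
call_id=307: ✓ → 65
call_id=308: ✓ → 381
call_id=309: ✓ → 67
duration_s_sum = 322 + 114 + 72 + 324 + 65 + 381 + 67 = 1345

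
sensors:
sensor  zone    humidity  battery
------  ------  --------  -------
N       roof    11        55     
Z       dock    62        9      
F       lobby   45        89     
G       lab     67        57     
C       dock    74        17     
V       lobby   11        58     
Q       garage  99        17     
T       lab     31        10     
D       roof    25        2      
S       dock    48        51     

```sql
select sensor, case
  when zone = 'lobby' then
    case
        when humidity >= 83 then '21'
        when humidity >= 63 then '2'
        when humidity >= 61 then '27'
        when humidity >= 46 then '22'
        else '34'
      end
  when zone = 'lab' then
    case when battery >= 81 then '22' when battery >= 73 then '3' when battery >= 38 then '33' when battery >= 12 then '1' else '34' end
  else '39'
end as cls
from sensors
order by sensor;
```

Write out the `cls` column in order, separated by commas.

sensor=C: zone='dock' → outer ELSE → 39
sensor=D: zone='roof' → outer ELSE → 39
sensor=F: zone='lobby' → inner[ELSE] → 34
sensor=G: zone='lab' → inner[battery >= 38] → 33
sensor=N: zone='roof' → outer ELSE → 39
sensor=Q: zone='garage' → outer ELSE → 39
sensor=S: zone='dock' → outer ELSE → 39
sensor=T: zone='lab' → inner[ELSE] → 34
sensor=V: zone='lobby' → inner[ELSE] → 34
sensor=Z: zone='dock' → outer ELSE → 39

39, 39, 34, 33, 39, 39, 39, 34, 34, 39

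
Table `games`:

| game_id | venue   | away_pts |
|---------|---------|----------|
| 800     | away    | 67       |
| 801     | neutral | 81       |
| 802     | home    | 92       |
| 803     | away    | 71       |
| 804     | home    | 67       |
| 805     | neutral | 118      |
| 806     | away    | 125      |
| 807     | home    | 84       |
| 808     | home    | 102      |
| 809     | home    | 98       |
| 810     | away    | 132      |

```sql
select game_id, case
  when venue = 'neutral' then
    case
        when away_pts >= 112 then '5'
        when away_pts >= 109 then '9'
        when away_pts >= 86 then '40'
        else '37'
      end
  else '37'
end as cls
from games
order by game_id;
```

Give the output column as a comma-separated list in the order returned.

game_id=800: venue='away' → outer ELSE → 37
game_id=801: venue='neutral' → inner[ELSE] → 37
game_id=802: venue='home' → outer ELSE → 37
game_id=803: venue='away' → outer ELSE → 37
game_id=804: venue='home' → outer ELSE → 37
game_id=805: venue='neutral' → inner[away_pts >= 112] → 5
game_id=806: venue='away' → outer ELSE → 37
game_id=807: venue='home' → outer ELSE → 37
game_id=808: venue='home' → outer ELSE → 37
game_id=809: venue='home' → outer ELSE → 37
game_id=810: venue='away' → outer ELSE → 37

37, 37, 37, 37, 37, 5, 37, 37, 37, 37, 37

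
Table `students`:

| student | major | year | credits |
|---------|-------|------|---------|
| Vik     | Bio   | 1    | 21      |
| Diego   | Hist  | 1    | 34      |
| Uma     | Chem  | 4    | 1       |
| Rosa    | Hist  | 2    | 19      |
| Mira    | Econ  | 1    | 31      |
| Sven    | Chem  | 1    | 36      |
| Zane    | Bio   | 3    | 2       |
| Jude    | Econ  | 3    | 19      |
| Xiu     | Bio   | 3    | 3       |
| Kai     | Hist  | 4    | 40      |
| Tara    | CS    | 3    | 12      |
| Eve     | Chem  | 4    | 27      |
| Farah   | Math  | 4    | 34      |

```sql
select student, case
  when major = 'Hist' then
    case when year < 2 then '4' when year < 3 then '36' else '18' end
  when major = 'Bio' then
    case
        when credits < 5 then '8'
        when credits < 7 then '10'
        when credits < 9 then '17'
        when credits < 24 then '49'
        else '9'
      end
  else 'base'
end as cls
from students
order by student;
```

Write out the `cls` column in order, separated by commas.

student=Diego: major='Hist' → inner[year < 2] → 4
student=Eve: major='Chem' → outer ELSE → base
student=Farah: major='Math' → outer ELSE → base
student=Jude: major='Econ' → outer ELSE → base
student=Kai: major='Hist' → inner[ELSE] → 18
student=Mira: major='Econ' → outer ELSE → base
student=Rosa: major='Hist' → inner[year < 3] → 36
student=Sven: major='Chem' → outer ELSE → base
student=Tara: major='CS' → outer ELSE → base
student=Uma: major='Chem' → outer ELSE → base
student=Vik: major='Bio' → inner[credits < 24] → 49
student=Xiu: major='Bio' → inner[credits < 5] → 8
student=Zane: major='Bio' → inner[credits < 5] → 8

4, base, base, base, 18, base, 36, base, base, base, 49, 8, 8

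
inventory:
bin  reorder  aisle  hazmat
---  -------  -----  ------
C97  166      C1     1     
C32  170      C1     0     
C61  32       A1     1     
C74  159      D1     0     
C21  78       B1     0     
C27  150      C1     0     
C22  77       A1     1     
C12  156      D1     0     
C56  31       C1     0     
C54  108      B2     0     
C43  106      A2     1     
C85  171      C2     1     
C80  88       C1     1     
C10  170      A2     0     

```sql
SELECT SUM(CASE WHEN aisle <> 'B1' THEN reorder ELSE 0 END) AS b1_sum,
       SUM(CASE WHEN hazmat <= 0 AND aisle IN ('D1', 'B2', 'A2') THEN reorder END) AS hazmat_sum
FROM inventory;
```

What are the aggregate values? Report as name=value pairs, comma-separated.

b1_sum=1584, hazmat_sum=593

[b1_sum: aisle <> 'B1']
bin=C97: ✓ → 166
bin=C32: ✓ → 170
bin=C61: ✓ → 32
bin=C74: ✓ → 159
bin=C21: ✗
bin=C27: ✓ → 150
bin=C22: ✓ → 77
bin=C12: ✓ → 156
bin=C56: ✓ → 31
bin=C54: ✓ → 108
bin=C43: ✓ → 106
bin=C85: ✓ → 171
bin=C80: ✓ → 88
bin=C10: ✓ → 170
b1_sum = 166 + 170 + 32 + 159 + 150 + 77 + 156 + 31 + 108 + 106 + 171 + 88 + 170 = 1584
—
[hazmat_sum: hazmat <= 0 AND aisle IN ('D1', 'B2', 'A2')]
bin=C97: ✗
bin=C32: ✗
bin=C61: ✗
bin=C74: ✓ → 159
bin=C21: ✗
bin=C27: ✗
bin=C22: ✗
bin=C12: ✓ → 156
bin=C56: ✗
bin=C54: ✓ → 108
bin=C43: ✗
bin=C85: ✗
bin=C80: ✗
bin=C10: ✓ → 170
hazmat_sum = 159 + 156 + 108 + 170 = 593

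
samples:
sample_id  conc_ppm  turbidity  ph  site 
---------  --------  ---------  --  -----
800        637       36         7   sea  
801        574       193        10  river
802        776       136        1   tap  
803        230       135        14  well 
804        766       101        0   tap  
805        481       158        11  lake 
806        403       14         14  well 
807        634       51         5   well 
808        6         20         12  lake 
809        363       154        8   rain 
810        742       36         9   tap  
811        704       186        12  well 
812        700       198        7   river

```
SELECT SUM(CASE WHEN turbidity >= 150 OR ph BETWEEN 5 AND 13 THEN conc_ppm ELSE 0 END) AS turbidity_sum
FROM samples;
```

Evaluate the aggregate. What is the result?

4841

sample_id=800: ✓ → 637
sample_id=801: ✓ → 574
sample_id=802: ✗
sample_id=803: ✗
sample_id=804: ✗
sample_id=805: ✓ → 481
sample_id=806: ✗
sample_id=807: ✓ → 634
sample_id=808: ✓ → 6
sample_id=809: ✓ → 363
sample_id=810: ✓ → 742
sample_id=811: ✓ → 704
sample_id=812: ✓ → 700
turbidity_sum = 637 + 574 + 481 + 634 + 6 + 363 + 742 + 704 + 700 = 4841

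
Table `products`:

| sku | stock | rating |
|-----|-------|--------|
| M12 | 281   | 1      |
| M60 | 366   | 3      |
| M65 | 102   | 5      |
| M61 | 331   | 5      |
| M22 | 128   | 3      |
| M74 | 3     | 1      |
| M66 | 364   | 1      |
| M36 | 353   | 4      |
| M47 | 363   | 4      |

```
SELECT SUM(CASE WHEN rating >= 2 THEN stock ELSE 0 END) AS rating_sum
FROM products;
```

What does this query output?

sku=M12: ✗
sku=M60: ✓ → 366
sku=M65: ✓ → 102
sku=M61: ✓ → 331
sku=M22: ✓ → 128
sku=M74: ✗
sku=M66: ✗
sku=M36: ✓ → 353
sku=M47: ✓ → 363
rating_sum = 366 + 102 + 331 + 128 + 353 + 363 = 1643

1643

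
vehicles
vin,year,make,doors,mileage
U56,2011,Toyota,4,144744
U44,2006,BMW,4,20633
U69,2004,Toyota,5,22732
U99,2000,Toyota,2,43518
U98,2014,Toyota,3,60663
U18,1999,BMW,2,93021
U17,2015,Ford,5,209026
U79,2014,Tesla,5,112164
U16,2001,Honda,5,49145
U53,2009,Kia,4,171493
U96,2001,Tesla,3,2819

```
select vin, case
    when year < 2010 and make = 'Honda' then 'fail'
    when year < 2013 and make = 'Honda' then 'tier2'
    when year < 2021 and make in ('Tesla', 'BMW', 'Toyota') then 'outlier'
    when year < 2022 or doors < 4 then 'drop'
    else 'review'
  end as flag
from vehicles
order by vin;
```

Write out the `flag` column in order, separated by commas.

vin=U16: year < 2010 and make = 'Honda' → fail
vin=U17: year < 2022 or doors < 4 → drop
vin=U18: year < 2021 and make in ('Tesla', 'BMW', 'Toyota') → outlier
vin=U44: year < 2021 and make in ('Tesla', 'BMW', 'Toyota') → outlier
vin=U53: year < 2022 or doors < 4 → drop
vin=U56: year < 2021 and make in ('Tesla', 'BMW', 'Toyota') → outlier
vin=U69: year < 2021 and make in ('Tesla', 'BMW', 'Toyota') → outlier
vin=U79: year < 2021 and make in ('Tesla', 'BMW', 'Toyota') → outlier
vin=U96: year < 2021 and make in ('Tesla', 'BMW', 'Toyota') → outlier
vin=U98: year < 2021 and make in ('Tesla', 'BMW', 'Toyota') → outlier
vin=U99: year < 2021 and make in ('Tesla', 'BMW', 'Toyota') → outlier

fail, drop, outlier, outlier, drop, outlier, outlier, outlier, outlier, outlier, outlier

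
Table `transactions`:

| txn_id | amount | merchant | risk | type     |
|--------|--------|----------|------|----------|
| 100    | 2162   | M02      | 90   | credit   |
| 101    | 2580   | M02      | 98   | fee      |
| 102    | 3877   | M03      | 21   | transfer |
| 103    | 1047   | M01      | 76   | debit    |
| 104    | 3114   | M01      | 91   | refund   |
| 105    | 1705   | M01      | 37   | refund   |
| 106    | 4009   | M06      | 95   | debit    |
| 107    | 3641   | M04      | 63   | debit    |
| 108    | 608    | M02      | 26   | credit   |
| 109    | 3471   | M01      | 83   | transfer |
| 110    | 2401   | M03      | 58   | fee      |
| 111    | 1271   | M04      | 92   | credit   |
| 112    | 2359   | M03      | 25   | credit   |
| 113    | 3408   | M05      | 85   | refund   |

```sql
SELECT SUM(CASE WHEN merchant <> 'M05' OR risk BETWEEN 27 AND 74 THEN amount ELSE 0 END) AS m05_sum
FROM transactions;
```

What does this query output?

32245

txn_id=100: ✓ → 2162
txn_id=101: ✓ → 2580
txn_id=102: ✓ → 3877
txn_id=103: ✓ → 1047
txn_id=104: ✓ → 3114
txn_id=105: ✓ → 1705
txn_id=106: ✓ → 4009
txn_id=107: ✓ → 3641
txn_id=108: ✓ → 608
txn_id=109: ✓ → 3471
txn_id=110: ✓ → 2401
txn_id=111: ✓ → 1271
txn_id=112: ✓ → 2359
txn_id=113: ✗
m05_sum = 2162 + 2580 + 3877 + 1047 + 3114 + 1705 + 4009 + 3641 + 608 + 3471 + 2401 + 1271 + 2359 = 32245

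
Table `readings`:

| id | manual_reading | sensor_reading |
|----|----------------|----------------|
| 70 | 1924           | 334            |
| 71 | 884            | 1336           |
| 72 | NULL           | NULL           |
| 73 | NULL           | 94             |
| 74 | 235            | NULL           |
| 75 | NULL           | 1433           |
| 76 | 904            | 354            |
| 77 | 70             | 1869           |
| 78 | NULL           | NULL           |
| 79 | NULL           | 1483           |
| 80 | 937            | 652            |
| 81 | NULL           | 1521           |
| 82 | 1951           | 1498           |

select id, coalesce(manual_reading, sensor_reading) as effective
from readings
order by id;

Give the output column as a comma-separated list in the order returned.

1924, 884, NULL, 94, 235, 1433, 904, 70, NULL, 1483, 937, 1521, 1951

id=70: manual_reading=1924 → 1924
id=71: manual_reading=884 → 884
id=72: manual_reading=NULL, sensor_reading=NULL (all NULL) → NULL
id=73: manual_reading=NULL, sensor_reading=94 → 94
id=74: manual_reading=235 → 235
id=75: manual_reading=NULL, sensor_reading=1433 → 1433
id=76: manual_reading=904 → 904
id=77: manual_reading=70 → 70
id=78: manual_reading=NULL, sensor_reading=NULL (all NULL) → NULL
id=79: manual_reading=NULL, sensor_reading=1483 → 1483
id=80: manual_reading=937 → 937
id=81: manual_reading=NULL, sensor_reading=1521 → 1521
id=82: manual_reading=1951 → 1951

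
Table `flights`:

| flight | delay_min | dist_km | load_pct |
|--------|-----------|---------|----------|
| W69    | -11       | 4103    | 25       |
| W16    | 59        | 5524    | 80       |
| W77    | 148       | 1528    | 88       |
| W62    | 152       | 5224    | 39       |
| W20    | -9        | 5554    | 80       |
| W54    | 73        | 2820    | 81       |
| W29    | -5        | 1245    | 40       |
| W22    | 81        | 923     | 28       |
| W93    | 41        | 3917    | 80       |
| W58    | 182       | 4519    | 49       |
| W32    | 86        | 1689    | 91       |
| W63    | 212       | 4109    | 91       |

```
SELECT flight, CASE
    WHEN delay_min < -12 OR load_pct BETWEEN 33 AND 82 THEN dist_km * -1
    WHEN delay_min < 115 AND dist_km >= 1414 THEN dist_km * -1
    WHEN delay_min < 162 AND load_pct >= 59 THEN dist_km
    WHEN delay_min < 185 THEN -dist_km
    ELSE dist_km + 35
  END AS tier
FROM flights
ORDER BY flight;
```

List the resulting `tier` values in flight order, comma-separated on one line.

flight=W16: delay_min < -12 OR load_pct BETWEEN 33 AND 82 → -5524
flight=W20: delay_min < -12 OR load_pct BETWEEN 33 AND 82 → -5554
flight=W22: delay_min < 185 → -923
flight=W29: delay_min < -12 OR load_pct BETWEEN 33 AND 82 → -1245
flight=W32: delay_min < 115 AND dist_km >= 1414 → -1689
flight=W54: delay_min < -12 OR load_pct BETWEEN 33 AND 82 → -2820
flight=W58: delay_min < -12 OR load_pct BETWEEN 33 AND 82 → -4519
flight=W62: delay_min < -12 OR load_pct BETWEEN 33 AND 82 → -5224
flight=W63: ELSE → 4144
flight=W69: delay_min < 115 AND dist_km >= 1414 → -4103
flight=W77: delay_min < 162 AND load_pct >= 59 → 1528
flight=W93: delay_min < -12 OR load_pct BETWEEN 33 AND 82 → -3917

-5524, -5554, -923, -1245, -1689, -2820, -4519, -5224, 4144, -4103, 1528, -3917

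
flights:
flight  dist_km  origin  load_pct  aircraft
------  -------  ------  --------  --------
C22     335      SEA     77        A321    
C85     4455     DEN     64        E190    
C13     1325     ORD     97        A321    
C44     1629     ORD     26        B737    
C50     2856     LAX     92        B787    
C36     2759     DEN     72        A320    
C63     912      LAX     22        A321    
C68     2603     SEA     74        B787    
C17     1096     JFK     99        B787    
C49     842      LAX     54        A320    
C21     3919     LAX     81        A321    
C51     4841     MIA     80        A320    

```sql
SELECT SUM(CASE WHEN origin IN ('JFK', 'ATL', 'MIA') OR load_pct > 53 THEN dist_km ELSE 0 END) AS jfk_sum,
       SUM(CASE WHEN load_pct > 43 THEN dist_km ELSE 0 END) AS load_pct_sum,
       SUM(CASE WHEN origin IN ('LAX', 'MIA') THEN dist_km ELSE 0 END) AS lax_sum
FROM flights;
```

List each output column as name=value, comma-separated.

[jfk_sum: origin IN ('JFK', 'ATL', 'MIA') OR load_pct > 53]
flight=C22: ✓ → 335
flight=C85: ✓ → 4455
flight=C13: ✓ → 1325
flight=C44: ✗
flight=C50: ✓ → 2856
flight=C36: ✓ → 2759
flight=C63: ✗
flight=C68: ✓ → 2603
flight=C17: ✓ → 1096
flight=C49: ✓ → 842
flight=C21: ✓ → 3919
flight=C51: ✓ → 4841
jfk_sum = 335 + 4455 + 1325 + 2856 + 2759 + 2603 + 1096 + 842 + 3919 + 4841 = 25031
—
[load_pct_sum: load_pct > 43]
flight=C22: ✓ → 335
flight=C85: ✓ → 4455
flight=C13: ✓ → 1325
flight=C44: ✗
flight=C50: ✓ → 2856
flight=C36: ✓ → 2759
flight=C63: ✗
flight=C68: ✓ → 2603
flight=C17: ✓ → 1096
flight=C49: ✓ → 842
flight=C21: ✓ → 3919
flight=C51: ✓ → 4841
load_pct_sum = 335 + 4455 + 1325 + 2856 + 2759 + 2603 + 1096 + 842 + 3919 + 4841 = 25031
—
[lax_sum: origin IN ('LAX', 'MIA')]
flight=C22: ✗
flight=C85: ✗
flight=C13: ✗
flight=C44: ✗
flight=C50: ✓ → 2856
flight=C36: ✗
flight=C63: ✓ → 912
flight=C68: ✗
flight=C17: ✗
flight=C49: ✓ → 842
flight=C21: ✓ → 3919
flight=C51: ✓ → 4841
lax_sum = 2856 + 912 + 842 + 3919 + 4841 = 13370

jfk_sum=25031, load_pct_sum=25031, lax_sum=13370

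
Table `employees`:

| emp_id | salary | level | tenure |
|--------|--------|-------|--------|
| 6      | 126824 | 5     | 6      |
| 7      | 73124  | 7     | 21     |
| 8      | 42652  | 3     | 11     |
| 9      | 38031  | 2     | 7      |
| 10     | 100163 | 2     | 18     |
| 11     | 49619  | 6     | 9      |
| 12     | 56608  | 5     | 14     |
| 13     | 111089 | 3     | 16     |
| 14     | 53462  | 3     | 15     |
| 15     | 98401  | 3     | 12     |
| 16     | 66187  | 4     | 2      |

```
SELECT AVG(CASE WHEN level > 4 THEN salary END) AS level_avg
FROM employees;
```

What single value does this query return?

emp_id=6: ✓ → 126824
emp_id=7: ✓ → 73124
emp_id=8: ✗
emp_id=9: ✗
emp_id=10: ✗
emp_id=11: ✓ → 49619
emp_id=12: ✓ → 56608
emp_id=13: ✗
emp_id=14: ✗
emp_id=15: ✗
emp_id=16: ✗
level_avg = (126824 + 73124 + 49619 + 56608) / 4 = 76543.75

76543.75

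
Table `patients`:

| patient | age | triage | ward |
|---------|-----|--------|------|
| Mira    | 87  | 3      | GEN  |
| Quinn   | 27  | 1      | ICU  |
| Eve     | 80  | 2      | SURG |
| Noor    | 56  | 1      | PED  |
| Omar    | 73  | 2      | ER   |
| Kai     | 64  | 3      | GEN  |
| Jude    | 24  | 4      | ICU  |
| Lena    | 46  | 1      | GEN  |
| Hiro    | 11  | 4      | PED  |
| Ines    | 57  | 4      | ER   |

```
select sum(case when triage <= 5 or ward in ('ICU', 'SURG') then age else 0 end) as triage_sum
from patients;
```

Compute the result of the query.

patient=Mira: ✓ → 87
patient=Quinn: ✓ → 27
patient=Eve: ✓ → 80
patient=Noor: ✓ → 56
patient=Omar: ✓ → 73
patient=Kai: ✓ → 64
patient=Jude: ✓ → 24
patient=Lena: ✓ → 46
patient=Hiro: ✓ → 11
patient=Ines: ✓ → 57
triage_sum = 87 + 27 + 80 + 56 + 73 + 64 + 24 + 46 + 11 + 57 = 525

525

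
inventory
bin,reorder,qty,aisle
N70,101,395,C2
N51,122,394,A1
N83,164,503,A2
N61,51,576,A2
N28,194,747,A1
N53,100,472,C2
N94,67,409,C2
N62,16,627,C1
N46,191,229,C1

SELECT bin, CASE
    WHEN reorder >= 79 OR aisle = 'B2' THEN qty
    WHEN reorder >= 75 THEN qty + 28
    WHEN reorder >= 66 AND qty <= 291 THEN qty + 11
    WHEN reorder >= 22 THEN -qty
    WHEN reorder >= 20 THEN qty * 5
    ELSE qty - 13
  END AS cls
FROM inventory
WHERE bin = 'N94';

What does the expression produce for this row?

-409

bin = N94: reorder=67, qty=409, aisle=C2.
reorder >= 79 OR aisle = 'B2' → false
reorder >= 75 → false
reorder >= 66 AND qty <= 291 → false
reorder >= 22 → true → -409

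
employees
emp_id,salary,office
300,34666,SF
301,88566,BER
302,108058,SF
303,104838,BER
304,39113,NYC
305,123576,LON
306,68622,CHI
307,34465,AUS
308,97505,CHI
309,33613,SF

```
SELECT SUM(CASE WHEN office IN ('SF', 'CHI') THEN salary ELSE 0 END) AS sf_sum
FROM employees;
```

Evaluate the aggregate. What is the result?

342464

emp_id=300: ✓ → 34666
emp_id=301: ✗
emp_id=302: ✓ → 108058
emp_id=303: ✗
emp_id=304: ✗
emp_id=305: ✗
emp_id=306: ✓ → 68622
emp_id=307: ✗
emp_id=308: ✓ → 97505
emp_id=309: ✓ → 33613
sf_sum = 34666 + 108058 + 68622 + 97505 + 33613 = 342464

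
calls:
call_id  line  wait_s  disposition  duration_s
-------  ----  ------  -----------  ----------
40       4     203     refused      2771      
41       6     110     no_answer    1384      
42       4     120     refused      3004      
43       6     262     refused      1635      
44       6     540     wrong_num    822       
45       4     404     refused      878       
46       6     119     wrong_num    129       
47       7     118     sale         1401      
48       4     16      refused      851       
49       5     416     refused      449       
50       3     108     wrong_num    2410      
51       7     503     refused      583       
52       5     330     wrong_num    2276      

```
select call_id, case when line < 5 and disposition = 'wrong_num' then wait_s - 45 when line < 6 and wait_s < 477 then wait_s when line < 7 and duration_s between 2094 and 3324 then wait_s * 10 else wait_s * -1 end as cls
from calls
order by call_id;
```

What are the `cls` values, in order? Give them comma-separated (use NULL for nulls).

203, -110, 120, -262, -540, 404, -119, -118, 16, 416, 63, -503, 330

call_id=40: line < 6 and wait_s < 477 → 203
call_id=41: ELSE → -110
call_id=42: line < 6 and wait_s < 477 → 120
call_id=43: ELSE → -262
call_id=44: ELSE → -540
call_id=45: line < 6 and wait_s < 477 → 404
call_id=46: ELSE → -119
call_id=47: ELSE → -118
call_id=48: line < 6 and wait_s < 477 → 16
call_id=49: line < 6 and wait_s < 477 → 416
call_id=50: line < 5 and disposition = 'wrong_num' → 63
call_id=51: ELSE → -503
call_id=52: line < 6 and wait_s < 477 → 330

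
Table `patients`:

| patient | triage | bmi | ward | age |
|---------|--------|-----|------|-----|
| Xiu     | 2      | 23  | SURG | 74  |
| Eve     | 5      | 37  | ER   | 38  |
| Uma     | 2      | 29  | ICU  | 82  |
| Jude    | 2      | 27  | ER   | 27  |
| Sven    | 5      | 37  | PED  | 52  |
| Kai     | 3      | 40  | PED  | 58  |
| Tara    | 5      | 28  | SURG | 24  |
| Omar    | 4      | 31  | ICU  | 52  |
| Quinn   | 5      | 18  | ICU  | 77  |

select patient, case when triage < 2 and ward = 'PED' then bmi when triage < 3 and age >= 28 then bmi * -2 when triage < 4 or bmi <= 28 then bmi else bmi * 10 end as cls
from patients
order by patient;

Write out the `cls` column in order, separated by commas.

370, 27, 40, 310, 18, 370, 28, -58, -46

patient=Eve: ELSE → 370
patient=Jude: triage < 4 or bmi <= 28 → 27
patient=Kai: triage < 4 or bmi <= 28 → 40
patient=Omar: ELSE → 310
patient=Quinn: triage < 4 or bmi <= 28 → 18
patient=Sven: ELSE → 370
patient=Tara: triage < 4 or bmi <= 28 → 28
patient=Uma: triage < 3 and age >= 28 → -58
patient=Xiu: triage < 3 and age >= 28 → -46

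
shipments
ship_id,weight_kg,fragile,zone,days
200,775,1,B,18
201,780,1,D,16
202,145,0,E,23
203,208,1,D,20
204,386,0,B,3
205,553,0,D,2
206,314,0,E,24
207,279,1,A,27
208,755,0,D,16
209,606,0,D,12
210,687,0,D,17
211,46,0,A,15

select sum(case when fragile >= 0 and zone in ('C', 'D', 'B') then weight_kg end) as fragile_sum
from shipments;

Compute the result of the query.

4750

ship_id=200: ✓ → 775
ship_id=201: ✓ → 780
ship_id=202: ✗
ship_id=203: ✓ → 208
ship_id=204: ✓ → 386
ship_id=205: ✓ → 553
ship_id=206: ✗
ship_id=207: ✗
ship_id=208: ✓ → 755
ship_id=209: ✓ → 606
ship_id=210: ✓ → 687
ship_id=211: ✗
fragile_sum = 775 + 780 + 208 + 386 + 553 + 755 + 606 + 687 = 4750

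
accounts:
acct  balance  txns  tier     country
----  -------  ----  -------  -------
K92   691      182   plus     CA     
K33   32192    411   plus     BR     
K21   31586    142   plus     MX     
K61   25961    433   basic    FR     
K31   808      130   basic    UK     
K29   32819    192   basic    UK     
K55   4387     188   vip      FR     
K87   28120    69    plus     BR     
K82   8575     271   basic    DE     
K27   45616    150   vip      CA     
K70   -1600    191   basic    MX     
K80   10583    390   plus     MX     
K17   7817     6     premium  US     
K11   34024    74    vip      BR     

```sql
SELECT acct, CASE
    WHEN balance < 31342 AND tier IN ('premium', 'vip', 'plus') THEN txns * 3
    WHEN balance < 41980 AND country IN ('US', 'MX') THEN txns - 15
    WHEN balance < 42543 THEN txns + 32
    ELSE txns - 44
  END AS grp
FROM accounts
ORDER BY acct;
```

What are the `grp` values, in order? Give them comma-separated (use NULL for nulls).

106, 18, 127, 106, 224, 162, 443, 564, 465, 176, 1170, 303, 207, 546

acct=K11: balance < 42543 → 106
acct=K17: balance < 31342 AND tier IN ('premium', 'vip', 'plus') → 18
acct=K21: balance < 41980 AND country IN ('US', 'MX') → 127
acct=K27: ELSE → 106
acct=K29: balance < 42543 → 224
acct=K31: balance < 42543 → 162
acct=K33: balance < 42543 → 443
acct=K55: balance < 31342 AND tier IN ('premium', 'vip', 'plus') → 564
acct=K61: balance < 42543 → 465
acct=K70: balance < 41980 AND country IN ('US', 'MX') → 176
acct=K80: balance < 31342 AND tier IN ('premium', 'vip', 'plus') → 1170
acct=K82: balance < 42543 → 303
acct=K87: balance < 31342 AND tier IN ('premium', 'vip', 'plus') → 207
acct=K92: balance < 31342 AND tier IN ('premium', 'vip', 'plus') → 546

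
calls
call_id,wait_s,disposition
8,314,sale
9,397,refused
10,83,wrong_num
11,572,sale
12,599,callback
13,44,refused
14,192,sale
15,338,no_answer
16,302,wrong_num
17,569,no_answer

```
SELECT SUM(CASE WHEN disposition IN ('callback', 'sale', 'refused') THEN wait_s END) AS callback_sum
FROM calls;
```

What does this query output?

2118

call_id=8: ✓ → 314
call_id=9: ✓ → 397
call_id=10: ✗
call_id=11: ✓ → 572
call_id=12: ✓ → 599
call_id=13: ✓ → 44
call_id=14: ✓ → 192
call_id=15: ✗
call_id=16: ✗
call_id=17: ✗
callback_sum = 314 + 397 + 572 + 599 + 44 + 192 = 2118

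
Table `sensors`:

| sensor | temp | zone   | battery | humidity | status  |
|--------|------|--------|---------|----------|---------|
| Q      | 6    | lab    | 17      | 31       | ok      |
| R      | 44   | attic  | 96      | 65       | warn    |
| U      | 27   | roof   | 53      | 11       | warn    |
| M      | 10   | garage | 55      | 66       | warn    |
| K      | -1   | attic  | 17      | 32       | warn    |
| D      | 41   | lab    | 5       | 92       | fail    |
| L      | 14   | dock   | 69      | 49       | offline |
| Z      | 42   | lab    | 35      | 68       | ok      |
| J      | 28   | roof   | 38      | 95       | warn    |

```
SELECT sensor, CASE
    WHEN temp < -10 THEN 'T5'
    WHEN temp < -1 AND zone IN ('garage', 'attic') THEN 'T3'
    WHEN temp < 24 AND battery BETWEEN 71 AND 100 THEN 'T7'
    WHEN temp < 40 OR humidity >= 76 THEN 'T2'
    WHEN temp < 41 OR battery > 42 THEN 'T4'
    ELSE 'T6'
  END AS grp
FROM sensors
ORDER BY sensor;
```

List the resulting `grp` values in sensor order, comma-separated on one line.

T2, T2, T2, T2, T2, T2, T4, T2, T6

sensor=D: temp < 40 OR humidity >= 76 → T2
sensor=J: temp < 40 OR humidity >= 76 → T2
sensor=K: temp < 40 OR humidity >= 76 → T2
sensor=L: temp < 40 OR humidity >= 76 → T2
sensor=M: temp < 40 OR humidity >= 76 → T2
sensor=Q: temp < 40 OR humidity >= 76 → T2
sensor=R: temp < 41 OR battery > 42 → T4
sensor=U: temp < 40 OR humidity >= 76 → T2
sensor=Z: ELSE → T6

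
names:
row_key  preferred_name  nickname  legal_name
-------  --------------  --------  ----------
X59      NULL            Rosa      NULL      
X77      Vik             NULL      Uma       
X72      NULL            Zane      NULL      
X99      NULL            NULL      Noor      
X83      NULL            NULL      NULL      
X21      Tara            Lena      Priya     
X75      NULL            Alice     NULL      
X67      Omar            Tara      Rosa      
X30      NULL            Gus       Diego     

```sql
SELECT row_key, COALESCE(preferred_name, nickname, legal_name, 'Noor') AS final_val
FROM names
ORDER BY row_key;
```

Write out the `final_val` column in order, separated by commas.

Tara, Gus, Rosa, Omar, Zane, Alice, Vik, Noor, Noor

row_key=X21: preferred_name=Tara → Tara
row_key=X30: preferred_name=NULL, nickname=Gus → Gus
row_key=X59: preferred_name=NULL, nickname=Rosa → Rosa
row_key=X67: preferred_name=Omar → Omar
row_key=X72: preferred_name=NULL, nickname=Zane → Zane
row_key=X75: preferred_name=NULL, nickname=Alice → Alice
row_key=X77: preferred_name=Vik → Vik
row_key=X83: preferred_name=NULL, nickname=NULL, legal_name=NULL, → literal Noor → Noor
row_key=X99: preferred_name=NULL, nickname=NULL, legal_name=Noor → Noor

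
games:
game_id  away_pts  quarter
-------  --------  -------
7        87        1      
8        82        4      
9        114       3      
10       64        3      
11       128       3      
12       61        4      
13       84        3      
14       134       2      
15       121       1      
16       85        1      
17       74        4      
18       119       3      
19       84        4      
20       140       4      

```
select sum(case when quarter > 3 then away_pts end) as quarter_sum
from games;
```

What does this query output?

game_id=7: ✗
game_id=8: ✓ → 82
game_id=9: ✗
game_id=10: ✗
game_id=11: ✗
game_id=12: ✓ → 61
game_id=13: ✗
game_id=14: ✗
game_id=15: ✗
game_id=16: ✗
game_id=17: ✓ → 74
game_id=18: ✗
game_id=19: ✓ → 84
game_id=20: ✓ → 140
quarter_sum = 82 + 61 + 74 + 84 + 140 = 441

441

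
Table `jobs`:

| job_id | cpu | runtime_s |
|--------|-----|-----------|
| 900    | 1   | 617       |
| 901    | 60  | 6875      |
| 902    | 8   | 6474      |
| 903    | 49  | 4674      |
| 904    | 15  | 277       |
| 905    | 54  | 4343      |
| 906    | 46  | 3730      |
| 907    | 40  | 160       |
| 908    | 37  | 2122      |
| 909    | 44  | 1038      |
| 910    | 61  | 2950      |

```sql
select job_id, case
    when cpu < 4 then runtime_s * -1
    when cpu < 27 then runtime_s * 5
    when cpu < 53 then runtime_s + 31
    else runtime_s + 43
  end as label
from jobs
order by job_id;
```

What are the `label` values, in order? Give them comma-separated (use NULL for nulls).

-617, 6918, 32370, 4705, 1385, 4386, 3761, 191, 2153, 1069, 2993

job_id=900: cpu < 4 → -617
job_id=901: ELSE → 6918
job_id=902: cpu < 27 → 32370
job_id=903: cpu < 53 → 4705
job_id=904: cpu < 27 → 1385
job_id=905: ELSE → 4386
job_id=906: cpu < 53 → 3761
job_id=907: cpu < 53 → 191
job_id=908: cpu < 53 → 2153
job_id=909: cpu < 53 → 1069
job_id=910: ELSE → 2993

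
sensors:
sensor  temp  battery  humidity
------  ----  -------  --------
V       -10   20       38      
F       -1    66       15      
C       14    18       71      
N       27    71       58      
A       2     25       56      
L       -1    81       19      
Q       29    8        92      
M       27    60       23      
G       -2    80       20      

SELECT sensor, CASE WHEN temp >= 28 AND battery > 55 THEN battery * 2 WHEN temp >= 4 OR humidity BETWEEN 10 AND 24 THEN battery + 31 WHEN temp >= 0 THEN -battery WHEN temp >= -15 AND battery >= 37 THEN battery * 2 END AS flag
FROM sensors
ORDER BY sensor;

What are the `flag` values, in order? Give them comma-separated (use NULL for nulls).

sensor=A: temp >= 0 → -25
sensor=C: temp >= 4 OR humidity BETWEEN 10 AND 24 → 49
sensor=F: temp >= 4 OR humidity BETWEEN 10 AND 24 → 97
sensor=G: temp >= 4 OR humidity BETWEEN 10 AND 24 → 111
sensor=L: temp >= 4 OR humidity BETWEEN 10 AND 24 → 112
sensor=M: temp >= 4 OR humidity BETWEEN 10 AND 24 → 91
sensor=N: temp >= 4 OR humidity BETWEEN 10 AND 24 → 102
sensor=Q: temp >= 4 OR humidity BETWEEN 10 AND 24 → 39
sensor=V: (no match → NULL) → NULL

-25, 49, 97, 111, 112, 91, 102, 39, NULL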